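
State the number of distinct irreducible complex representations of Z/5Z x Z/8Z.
40

Justification: The number of irreducible complex representations of a finite group equals its number of conjugacy classes. Z/5Z x Z/8Z is abelian of order 40, so every element is its own conjugacy class: 40 classes, so Z/5Z x Z/8Z (order 40) has exactly 40 irreducible complex representations.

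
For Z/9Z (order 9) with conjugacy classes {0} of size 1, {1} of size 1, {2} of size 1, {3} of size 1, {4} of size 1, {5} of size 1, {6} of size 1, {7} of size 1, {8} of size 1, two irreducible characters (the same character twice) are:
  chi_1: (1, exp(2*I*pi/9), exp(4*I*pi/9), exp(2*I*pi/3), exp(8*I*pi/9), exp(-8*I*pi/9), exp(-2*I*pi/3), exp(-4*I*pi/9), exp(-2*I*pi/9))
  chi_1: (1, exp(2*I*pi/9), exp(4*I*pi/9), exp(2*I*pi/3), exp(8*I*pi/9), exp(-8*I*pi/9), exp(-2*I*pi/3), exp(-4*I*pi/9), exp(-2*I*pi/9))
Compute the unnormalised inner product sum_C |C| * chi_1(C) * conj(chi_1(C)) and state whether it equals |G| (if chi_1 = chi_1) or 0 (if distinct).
Sum = 9 = |G| = 9; so <chi_1, chi_1> = 1 (norm-1 confirms irreducibility).

Reasoning: Compute term by term over conjugacy classes (|C| * chi_1(C) * conj(chi_1(C))):
  1*(1)*conj(1) + 1*(exp(2*I*pi/9))*conj(exp(2*I*pi/9)) + 1*(exp(4*I*pi/9))*conj(exp(4*I*pi/9)) + 1*(exp(2*I*pi/3))*conj(exp(2*I*pi/3)) + 1*(exp(8*I*pi/9))*conj(exp(8*I*pi/9)) + 1*(exp(-8*I*pi/9))*conj(exp(-8*I*pi/9)) + 1*(exp(-2*I*pi/3))*conj(exp(-2*I*pi/3)) + 1*(exp(-4*I*pi/9))*conj(exp(-4*I*pi/9)) + 1*(exp(-2*I*pi/9))*conj(exp(-2*I*pi/9))
  = (1) + (1) + (1) + (1) + (1) + (1) + (1) + (1) + (1)
  = 9.
(Exp terms are combined using exp(i*s)*conj(exp(i*t)) = exp(i*(s-t)), and sums of them are collapsed using the identity that for every m > 1 the m distinct m-th roots of unity sum to 0, e.g. 1 + exp(2*I*pi/3) + exp(-2*I*pi/3) = 0.)
Dividing by |G| = 9 gives 9/9 = 1, matching the row-orthogonality relation <chi_1, chi_1> = [chi_1 = chi_1].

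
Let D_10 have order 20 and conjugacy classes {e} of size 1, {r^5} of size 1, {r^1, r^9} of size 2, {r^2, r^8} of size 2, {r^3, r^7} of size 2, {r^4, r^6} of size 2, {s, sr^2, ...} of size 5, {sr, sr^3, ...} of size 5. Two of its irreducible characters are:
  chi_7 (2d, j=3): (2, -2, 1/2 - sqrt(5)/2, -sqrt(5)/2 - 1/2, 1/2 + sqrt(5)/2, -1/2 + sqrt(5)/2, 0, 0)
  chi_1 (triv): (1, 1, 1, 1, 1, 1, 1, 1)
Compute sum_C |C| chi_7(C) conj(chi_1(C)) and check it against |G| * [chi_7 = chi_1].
Sum = 0; so <chi_7, chi_1> = 0 (distinct irreducibles are orthogonal).

Proof sketch: Compute term by term over conjugacy classes (|C| * chi_7(C) * conj(chi_1(C))):
  1*(2)*conj(1) + 1*(-2)*conj(1) + 2*(1/2 - sqrt(5)/2)*conj(1) + 2*(-sqrt(5)/2 - 1/2)*conj(1) + 2*(1/2 + sqrt(5)/2)*conj(1) + 2*(-1/2 + sqrt(5)/2)*conj(1) + 5*(0)*conj(1) + 5*(0)*conj(1)
  = (2) + (-2) + (1 - sqrt(5)) + (-sqrt(5) - 1) + (1 + sqrt(5)) + (-1 + sqrt(5)) + (0) + (0)
  = 0.
Dividing by |G| = 20 gives 0/20 = 0, matching the row-orthogonality relation <chi_7, chi_1> = [chi_7 = chi_1].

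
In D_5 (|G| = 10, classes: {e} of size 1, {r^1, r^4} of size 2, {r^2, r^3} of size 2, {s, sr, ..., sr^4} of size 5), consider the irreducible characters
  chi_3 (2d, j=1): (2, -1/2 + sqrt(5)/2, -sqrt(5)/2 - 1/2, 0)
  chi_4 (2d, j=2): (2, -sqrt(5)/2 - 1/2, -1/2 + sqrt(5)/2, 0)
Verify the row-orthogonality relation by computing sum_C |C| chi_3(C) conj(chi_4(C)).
Sum = 0; so <chi_3, chi_4> = 0 (distinct irreducibles are orthogonal).

Solution. Compute term by term over conjugacy classes (|C| * chi_3(C) * conj(chi_4(C))):
  1*(2)*conj(2) + 2*(-1/2 + sqrt(5)/2)*conj(-sqrt(5)/2 - 1/2) + 2*(-sqrt(5)/2 - 1/2)*conj(-1/2 + sqrt(5)/2) + 5*(0)*conj(0)
  = (4) + (-2) + (-2) + (0)
  = 0.
Dividing by |G| = 10 gives 0/10 = 0, matching the row-orthogonality relation <chi_3, chi_4> = [chi_3 = chi_4].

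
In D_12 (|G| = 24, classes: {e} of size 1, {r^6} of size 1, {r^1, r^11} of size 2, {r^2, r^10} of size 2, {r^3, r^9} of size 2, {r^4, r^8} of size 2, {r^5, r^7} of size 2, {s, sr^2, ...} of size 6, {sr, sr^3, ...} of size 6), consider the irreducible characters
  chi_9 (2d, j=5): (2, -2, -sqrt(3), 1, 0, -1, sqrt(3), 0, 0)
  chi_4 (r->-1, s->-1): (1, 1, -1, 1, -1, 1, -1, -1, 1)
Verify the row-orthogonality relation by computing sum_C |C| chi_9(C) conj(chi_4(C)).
Sum = 0; so <chi_9, chi_4> = 0 (distinct irreducibles are orthogonal).

Argument: Compute term by term over conjugacy classes (|C| * chi_9(C) * conj(chi_4(C))):
  1*(2)*conj(1) + 1*(-2)*conj(1) + 2*(-sqrt(3))*conj(-1) + 2*(1)*conj(1) + 2*(0)*conj(-1) + 2*(-1)*conj(1) + 2*(sqrt(3))*conj(-1) + 6*(0)*conj(-1) + 6*(0)*conj(1)
  = (2) + (-2) + (2*sqrt(3)) + (2) + (0) + (-2) + (-2*sqrt(3)) + (0) + (0)
  = 0.
Dividing by |G| = 24 gives 0/24 = 0, matching the row-orthogonality relation <chi_9, chi_4> = [chi_9 = chi_4].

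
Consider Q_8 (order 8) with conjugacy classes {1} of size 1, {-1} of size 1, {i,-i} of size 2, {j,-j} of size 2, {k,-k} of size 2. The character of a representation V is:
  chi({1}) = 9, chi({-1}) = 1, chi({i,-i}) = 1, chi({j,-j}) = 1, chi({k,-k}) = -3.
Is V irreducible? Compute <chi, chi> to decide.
Not irreducible (reducible): <chi, chi> = 13 > 1.

Proof sketch: <chi, chi> = (1/|G|) sum_C |C| * |chi(C)|^2 = (1/8)[1*|9|^2 + 1*|1|^2 + 2*|1|^2 + 2*|1|^2 + 2*|-3|^2]
  = (1/8)[(81) + (1) + (2) + (2) + (18)] = 104/8 = 13.
A character is irreducible iff <chi, chi> = 1, so this representation is reducible.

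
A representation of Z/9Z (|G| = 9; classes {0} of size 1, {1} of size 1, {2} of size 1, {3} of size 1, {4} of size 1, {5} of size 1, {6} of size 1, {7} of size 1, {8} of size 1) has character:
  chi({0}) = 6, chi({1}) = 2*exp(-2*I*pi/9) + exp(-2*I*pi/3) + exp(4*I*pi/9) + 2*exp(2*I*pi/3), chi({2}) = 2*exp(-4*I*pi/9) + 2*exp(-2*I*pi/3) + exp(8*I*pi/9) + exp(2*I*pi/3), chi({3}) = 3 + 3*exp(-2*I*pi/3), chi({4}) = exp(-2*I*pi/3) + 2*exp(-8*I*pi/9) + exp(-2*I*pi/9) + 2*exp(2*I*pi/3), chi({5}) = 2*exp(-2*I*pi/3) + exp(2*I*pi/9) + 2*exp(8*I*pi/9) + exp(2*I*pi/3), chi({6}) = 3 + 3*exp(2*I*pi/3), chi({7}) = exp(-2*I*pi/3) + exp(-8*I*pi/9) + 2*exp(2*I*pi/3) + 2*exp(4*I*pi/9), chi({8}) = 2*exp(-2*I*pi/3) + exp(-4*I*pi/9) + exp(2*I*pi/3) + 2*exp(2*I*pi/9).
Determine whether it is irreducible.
Not irreducible (reducible): <chi, chi> = 10 > 1.

<chi, chi> = (1/|G|) sum_C |C| * |chi(C)|^2 = (1/9)[1*|6|^2 + 1*|2*exp(-2*I*pi/9) + exp(-2*I*pi/3) + exp(4*I*pi/9) + 2*exp(2*I*pi/3)|^2 + 1*|2*exp(-4*I*pi/9) + 2*exp(-2*I*pi/3) + exp(8*I*pi/9) + exp(2*I*pi/3)|^2 + 1*|3 + 3*exp(-2*I*pi/3)|^2 + 1*|exp(-2*I*pi/3) + 2*exp(-8*I*pi/9) + exp(-2*I*pi/9) + 2*exp(2*I*pi/3)|^2 + 1*|2*exp(-2*I*pi/3) + exp(2*I*pi/9) + 2*exp(8*I*pi/9) + exp(2*I*pi/3)|^2 + 1*|3 + 3*exp(2*I*pi/3)|^2 + 1*|exp(-2*I*pi/3) + exp(-8*I*pi/9) + 2*exp(2*I*pi/3) + 2*exp(4*I*pi/9)|^2 + 1*|2*exp(-2*I*pi/3) + exp(-4*I*pi/9) + exp(2*I*pi/3) + 2*exp(2*I*pi/9)|^2]
  = (1/9)[(36) + (10 + 4*exp(-2*I*pi/3) + 2*exp(-4*I*pi/9) + 5*exp(-8*I*pi/9) + 2*exp(-2*I*pi/9) + 2*exp(2*I*pi/9) + 5*exp(8*I*pi/9) + 2*exp(4*I*pi/9) + 4*exp(2*I*pi/3)) + (10 + 4*exp(-2*I*pi/3) + 5*exp(-2*I*pi/9) + 2*exp(-4*I*pi/9) + 2*exp(-8*I*pi/9) + 2*exp(8*I*pi/9) + 2*exp(4*I*pi/9) + 5*exp(2*I*pi/9) + 4*exp(2*I*pi/3)) + (9) + (10 + 5*exp(-4*I*pi/9) + 4*exp(-2*I*pi/3) + 2*exp(-2*I*pi/9) + 2*exp(-8*I*pi/9) + 2*exp(8*I*pi/9) + 2*exp(2*I*pi/9) + 4*exp(2*I*pi/3) + 5*exp(4*I*pi/9)) + (10 + 5*exp(-4*I*pi/9) + 4*exp(-2*I*pi/3) + 2*exp(-2*I*pi/9) + 2*exp(-8*I*pi/9) + 2*exp(8*I*pi/9) + 2*exp(2*I*pi/9) + 4*exp(2*I*pi/3) + 5*exp(4*I*pi/9)) + (9) + (10 + 4*exp(-2*I*pi/3) + 5*exp(-2*I*pi/9) + 2*exp(-4*I*pi/9) + 2*exp(-8*I*pi/9) + 2*exp(8*I*pi/9) + 2*exp(4*I*pi/9) + 5*exp(2*I*pi/9) + 4*exp(2*I*pi/3)) + (10 + 4*exp(-2*I*pi/3) + 2*exp(-4*I*pi/9) + 5*exp(-8*I*pi/9) + 2*exp(-2*I*pi/9) + 2*exp(2*I*pi/9) + 5*exp(8*I*pi/9) + 2*exp(4*I*pi/9) + 4*exp(2*I*pi/3))] = 90/9 = 10.
(Exp terms are combined using exp(i*s)*conj(exp(i*t)) = exp(i*(s-t)), and sums of them are collapsed using the identity that for every m > 1 the m distinct m-th roots of unity sum to 0, e.g. 1 + exp(2*I*pi/3) + exp(-2*I*pi/3) = 0.)
A character is irreducible iff <chi, chi> = 1, so this representation is reducible.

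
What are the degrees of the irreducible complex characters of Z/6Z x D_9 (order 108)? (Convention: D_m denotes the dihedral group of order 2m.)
Dimensions: 1, 1, 1, 1, 1, 1, 1, 1, 1, 1, 1, 1, 2, 2, 2, 2, 2, 2, 2, 2, 2, 2, 2, 2, 2, 2, 2, 2, 2, 2, 2, 2, 2, 2, 2, 2

Details: There are 36 irreducibles (= number of conjugacy classes). Their dimensions d_i satisfy sum d_i^2 = |G| = 108: 1 + 1 + 1 + 1 + 1 + 1 + 1 + 1 + 1 + 1 + 1 + 1 + 4 + 4 + 4 + 4 + 4 + 4 + 4 + 4 + 4 + 4 + 4 + 4 + 4 + 4 + 4 + 4 + 4 + 4 + 4 + 4 + 4 + 4 + 4 + 4 = 108. (For the product with Z/6Z: each of the 6 1-dim characters of Z/6Z tensors with each irrep of D_9, giving 6 copies of each D_9-dimension.)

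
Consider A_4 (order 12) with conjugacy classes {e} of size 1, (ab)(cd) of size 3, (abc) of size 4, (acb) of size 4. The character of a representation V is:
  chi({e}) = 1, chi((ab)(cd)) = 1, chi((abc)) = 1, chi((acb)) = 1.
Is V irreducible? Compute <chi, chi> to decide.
Irreducible: <chi, chi> = 1.

Solution. <chi, chi> = (1/|G|) sum_C |C| * |chi(C)|^2 = (1/12)[1*|1|^2 + 3*|1|^2 + 4*|1|^2 + 4*|1|^2]
  = (1/12)[(1) + (3) + (4) + (4)] = 12/12 = 1.
(Exp terms are combined using exp(i*s)*conj(exp(i*t)) = exp(i*(s-t)), and sums of them are collapsed using the identity that for every m > 1 the m distinct m-th roots of unity sum to 0, e.g. 1 + exp(2*I*pi/3) + exp(-2*I*pi/3) = 0.)
A character is irreducible iff <chi, chi> = 1, so this representation is irreducible.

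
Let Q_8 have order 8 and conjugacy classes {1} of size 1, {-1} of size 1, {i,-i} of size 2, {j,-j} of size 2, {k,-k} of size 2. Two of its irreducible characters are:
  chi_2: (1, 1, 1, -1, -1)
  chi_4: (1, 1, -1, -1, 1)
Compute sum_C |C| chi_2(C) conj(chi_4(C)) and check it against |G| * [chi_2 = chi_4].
Sum = 0; so <chi_2, chi_4> = 0 (distinct irreducibles are orthogonal).

Explanation: Compute term by term over conjugacy classes (|C| * chi_2(C) * conj(chi_4(C))):
  1*(1)*conj(1) + 1*(1)*conj(1) + 2*(1)*conj(-1) + 2*(-1)*conj(-1) + 2*(-1)*conj(1)
  = (1) + (1) + (-2) + (2) + (-2)
  = 0.
Dividing by |G| = 8 gives 0/8 = 0, matching the row-orthogonality relation <chi_2, chi_4> = [chi_2 = chi_4].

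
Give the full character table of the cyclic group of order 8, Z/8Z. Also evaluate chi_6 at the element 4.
Character table of Z/8Z (irreps indexed chi_0,...,chi_7 with chi_k(m) = zeta_8^(k*m), zeta_8 = exp(2*pi*i/8)):
  irrep \ class  {0} (size 1)  {1} (size 1)    {2} (size 1)  {3} (size 1)    {4} (size 1)  {5} (size 1)    {6} (size 1)  {7} (size 1)  
  chi_0          1             1               1             1               1             1               1             1             
  chi_1          1             exp(I*pi/4)     I             exp(3*I*pi/4)   -1            exp(-3*I*pi/4)  -I            exp(-I*pi/4)  
  chi_2          1             I               -1            -I              1             I               -1            -I            
  chi_3          1             exp(3*I*pi/4)   -I            exp(I*pi/4)     -1            exp(-I*pi/4)    I             exp(-3*I*pi/4)
  chi_4          1             -1              1             -1              1             -1              1             -1            
  chi_5          1             exp(-3*I*pi/4)  I             exp(-I*pi/4)    -1            exp(I*pi/4)     -I            exp(3*I*pi/4) 
  chi_6          1             -I              -1            I               1             -I              -1            I             
  chi_7          1             exp(-I*pi/4)    -I            exp(-3*I*pi/4)  -1            exp(3*I*pi/4)   I             exp(I*pi/4)   

Spot check: chi_6(4) = zeta_8^(6*4) = zeta_8^24 = 1.

Details: Z/8Z is abelian, so all 8 irreducible complex representations are 1-dimensional. They are given by chi_k(m) = zeta_8^(k*m) for k = 0,...,7. Row orthogonality: sum_m chi_k(m) conj(chi_l(m)) = 8 * [k = l].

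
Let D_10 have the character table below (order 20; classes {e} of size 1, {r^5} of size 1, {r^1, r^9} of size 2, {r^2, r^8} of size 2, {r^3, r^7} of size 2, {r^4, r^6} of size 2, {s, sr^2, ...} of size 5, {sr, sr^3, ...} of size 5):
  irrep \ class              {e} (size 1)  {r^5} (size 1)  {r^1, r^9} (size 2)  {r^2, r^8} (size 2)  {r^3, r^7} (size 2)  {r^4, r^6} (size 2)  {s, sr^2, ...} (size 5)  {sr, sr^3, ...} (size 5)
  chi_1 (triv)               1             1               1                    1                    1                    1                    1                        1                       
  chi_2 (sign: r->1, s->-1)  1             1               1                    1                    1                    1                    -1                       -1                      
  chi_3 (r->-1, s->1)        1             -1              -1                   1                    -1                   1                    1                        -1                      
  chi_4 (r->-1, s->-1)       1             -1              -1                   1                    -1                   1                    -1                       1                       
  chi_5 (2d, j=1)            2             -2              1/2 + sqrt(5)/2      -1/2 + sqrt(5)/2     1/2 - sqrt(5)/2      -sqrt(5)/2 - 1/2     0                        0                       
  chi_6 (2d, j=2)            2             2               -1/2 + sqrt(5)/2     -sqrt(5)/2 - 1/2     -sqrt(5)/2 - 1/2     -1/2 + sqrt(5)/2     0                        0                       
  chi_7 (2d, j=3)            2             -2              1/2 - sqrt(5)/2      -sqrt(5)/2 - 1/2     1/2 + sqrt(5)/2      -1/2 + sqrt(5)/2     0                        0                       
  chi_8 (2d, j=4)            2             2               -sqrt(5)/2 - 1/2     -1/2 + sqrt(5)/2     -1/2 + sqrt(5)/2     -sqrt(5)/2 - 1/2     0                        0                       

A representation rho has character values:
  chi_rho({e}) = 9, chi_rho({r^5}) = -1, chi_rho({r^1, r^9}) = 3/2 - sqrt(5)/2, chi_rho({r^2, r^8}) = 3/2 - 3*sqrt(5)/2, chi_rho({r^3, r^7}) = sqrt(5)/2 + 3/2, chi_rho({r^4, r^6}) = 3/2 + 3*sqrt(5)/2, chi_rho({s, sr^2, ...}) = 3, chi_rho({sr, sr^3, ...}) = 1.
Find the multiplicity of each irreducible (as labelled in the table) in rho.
Multiplicities: chi_1: 2, chi_2: 0, chi_3: 1, chi_4: 0, chi_5: 0, chi_6: 1, chi_7: 2, chi_8: 0.

Details: Use <chi_rho, chi> = (1/|G|) sum_C |C| * chi_rho(C) * conj(chi(C)) with |G| = 20 for each irreducible chi in the table:
  <chi_rho, chi_1> = (1/20)[1*(9)*conj(1) + 1*(-1)*conj(1) + 2*(3/2 - sqrt(5)/2)*conj(1) + 2*(3/2 - 3*sqrt(5)/2)*conj(1) + 2*(sqrt(5)/2 + 3/2)*conj(1) + 2*(3/2 + 3*sqrt(5)/2)*conj(1) + 5*(3)*conj(1) + 5*(1)*conj(1)]
      = (1/20)[(9) + (-1) + (3 - sqrt(5)) + (3 - 3*sqrt(5)) + (sqrt(5) + 3) + (3 + 3*sqrt(5)) + (15) + (5)] = 40/20 = 2
  <chi_rho, chi_2> = (1/20)[1*(9)*conj(1) + 1*(-1)*conj(1) + 2*(3/2 - sqrt(5)/2)*conj(1) + 2*(3/2 - 3*sqrt(5)/2)*conj(1) + 2*(sqrt(5)/2 + 3/2)*conj(1) + 2*(3/2 + 3*sqrt(5)/2)*conj(1) + 5*(3)*conj(-1) + 5*(1)*conj(-1)]
      = (1/20)[(9) + (-1) + (3 - sqrt(5)) + (3 - 3*sqrt(5)) + (sqrt(5) + 3) + (3 + 3*sqrt(5)) + (-15) + (-5)] = 0/20 = 0
  <chi_rho, chi_3> = (1/20)[1*(9)*conj(1) + 1*(-1)*conj(-1) + 2*(3/2 - sqrt(5)/2)*conj(-1) + 2*(3/2 - 3*sqrt(5)/2)*conj(1) + 2*(sqrt(5)/2 + 3/2)*conj(-1) + 2*(3/2 + 3*sqrt(5)/2)*conj(1) + 5*(3)*conj(1) + 5*(1)*conj(-1)]
      = (1/20)[(9) + (1) + (-3 + sqrt(5)) + (3 - 3*sqrt(5)) + (-3 - sqrt(5)) + (3 + 3*sqrt(5)) + (15) + (-5)] = 20/20 = 1
  <chi_rho, chi_4> = (1/20)[1*(9)*conj(1) + 1*(-1)*conj(-1) + 2*(3/2 - sqrt(5)/2)*conj(-1) + 2*(3/2 - 3*sqrt(5)/2)*conj(1) + 2*(sqrt(5)/2 + 3/2)*conj(-1) + 2*(3/2 + 3*sqrt(5)/2)*conj(1) + 5*(3)*conj(-1) + 5*(1)*conj(1)]
      = (1/20)[(9) + (1) + (-3 + sqrt(5)) + (3 - 3*sqrt(5)) + (-3 - sqrt(5)) + (3 + 3*sqrt(5)) + (-15) + (5)] = 0/20 = 0
  <chi_rho, chi_5> = (1/20)[1*(9)*conj(2) + 1*(-1)*conj(-2) + 2*(3/2 - sqrt(5)/2)*conj(1/2 + sqrt(5)/2) + 2*(3/2 - 3*sqrt(5)/2)*conj(-1/2 + sqrt(5)/2) + 2*(sqrt(5)/2 + 3/2)*conj(1/2 - sqrt(5)/2) + 2*(3/2 + 3*sqrt(5)/2)*conj(-sqrt(5)/2 - 1/2) + 5*(3)*conj(0) + 5*(1)*conj(0)]
      = (1/20)[(18) + (2) + (-1 + sqrt(5)) + (-9 + 3*sqrt(5)) + (-sqrt(5) - 1) + (-9 - 3*sqrt(5)) + (0) + (0)] = 0/20 = 0
  <chi_rho, chi_6> = (1/20)[1*(9)*conj(2) + 1*(-1)*conj(2) + 2*(3/2 - sqrt(5)/2)*conj(-1/2 + sqrt(5)/2) + 2*(3/2 - 3*sqrt(5)/2)*conj(-sqrt(5)/2 - 1/2) + 2*(sqrt(5)/2 + 3/2)*conj(-sqrt(5)/2 - 1/2) + 2*(3/2 + 3*sqrt(5)/2)*conj(-1/2 + sqrt(5)/2) + 5*(3)*conj(0) + 5*(1)*conj(0)]
      = (1/20)[(18) + (-2) + (-4 + 2*sqrt(5)) + (6) + (-2*sqrt(5) - 4) + (6) + (0) + (0)] = 20/20 = 1
  <chi_rho, chi_7> = (1/20)[1*(9)*conj(2) + 1*(-1)*conj(-2) + 2*(3/2 - sqrt(5)/2)*conj(1/2 - sqrt(5)/2) + 2*(3/2 - 3*sqrt(5)/2)*conj(-sqrt(5)/2 - 1/2) + 2*(sqrt(5)/2 + 3/2)*conj(1/2 + sqrt(5)/2) + 2*(3/2 + 3*sqrt(5)/2)*conj(-1/2 + sqrt(5)/2) + 5*(3)*conj(0) + 5*(1)*conj(0)]
      = (1/20)[(18) + (2) + (4 - 2*sqrt(5)) + (6) + (4 + 2*sqrt(5)) + (6) + (0) + (0)] = 40/20 = 2
  <chi_rho, chi_8> = (1/20)[1*(9)*conj(2) + 1*(-1)*conj(2) + 2*(3/2 - sqrt(5)/2)*conj(-sqrt(5)/2 - 1/2) + 2*(3/2 - 3*sqrt(5)/2)*conj(-1/2 + sqrt(5)/2) + 2*(sqrt(5)/2 + 3/2)*conj(-1/2 + sqrt(5)/2) + 2*(3/2 + 3*sqrt(5)/2)*conj(-sqrt(5)/2 - 1/2) + 5*(3)*conj(0) + 5*(1)*conj(0)]
      = (1/20)[(18) + (-2) + (1 - sqrt(5)) + (-9 + 3*sqrt(5)) + (1 + sqrt(5)) + (-9 - 3*sqrt(5)) + (0) + (0)] = 0/20 = 0
Dimension check: dim(rho) = sum (mult * dim) = 2*1 + 0*1 + 1*1 + 0*1 + 0*2 + 1*2 + 2*2 + 0*2 = 9 = chi_rho(e) = 9.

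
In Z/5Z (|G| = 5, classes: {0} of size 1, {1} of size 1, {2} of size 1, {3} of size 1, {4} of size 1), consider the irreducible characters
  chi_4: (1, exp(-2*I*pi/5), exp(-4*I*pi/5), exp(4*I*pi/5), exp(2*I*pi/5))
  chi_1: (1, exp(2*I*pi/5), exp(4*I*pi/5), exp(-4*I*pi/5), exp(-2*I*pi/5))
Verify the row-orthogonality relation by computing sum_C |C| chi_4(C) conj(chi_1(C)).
Sum = 0; so <chi_4, chi_1> = 0 (distinct irreducibles are orthogonal).

Justification: Compute term by term over conjugacy classes (|C| * chi_4(C) * conj(chi_1(C))):
  1*(1)*conj(1) + 1*(exp(-2*I*pi/5))*conj(exp(2*I*pi/5)) + 1*(exp(-4*I*pi/5))*conj(exp(4*I*pi/5)) + 1*(exp(4*I*pi/5))*conj(exp(-4*I*pi/5)) + 1*(exp(2*I*pi/5))*conj(exp(-2*I*pi/5))
  = (1) + (exp(-4*I*pi/5)) + (exp(2*I*pi/5)) + (exp(-2*I*pi/5)) + (exp(4*I*pi/5))
  = 0.
(Exp terms are combined using exp(i*s)*conj(exp(i*t)) = exp(i*(s-t)), and sums of them are collapsed using the identity that for every m > 1 the m distinct m-th roots of unity sum to 0, e.g. 1 + exp(2*I*pi/3) + exp(-2*I*pi/3) = 0.)
Dividing by |G| = 5 gives 0/5 = 0, matching the row-orthogonality relation <chi_4, chi_1> = [chi_4 = chi_1].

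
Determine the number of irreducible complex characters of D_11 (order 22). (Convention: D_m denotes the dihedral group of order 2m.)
7

Details: The number of irreducible complex representations of a finite group equals its number of conjugacy classes. D_11 has 7 conjugacy classes ((n+3)/2 for n odd), so D_11 (order 22) has exactly 7 irreducible complex representations.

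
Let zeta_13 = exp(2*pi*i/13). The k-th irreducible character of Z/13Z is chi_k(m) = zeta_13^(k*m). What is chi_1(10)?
chi_1(10) = zeta_13^10 = exp(-6*I*pi/13)

Explanation: chi_1(10) = zeta_13^(1*10) = zeta_13^10. Since zeta_13^13 = 1, this equals zeta_13^10 = exp(2*pi*i*10/13) = exp(-6*I*pi/13).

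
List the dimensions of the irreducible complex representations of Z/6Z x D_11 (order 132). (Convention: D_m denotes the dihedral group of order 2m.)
Dimensions: 1, 1, 1, 1, 1, 1, 1, 1, 1, 1, 1, 1, 2, 2, 2, 2, 2, 2, 2, 2, 2, 2, 2, 2, 2, 2, 2, 2, 2, 2, 2, 2, 2, 2, 2, 2, 2, 2, 2, 2, 2, 2

Why: There are 42 irreducibles (= number of conjugacy classes). Their dimensions d_i satisfy sum d_i^2 = |G| = 132: 1 + 1 + 1 + 1 + 1 + 1 + 1 + 1 + 1 + 1 + 1 + 1 + 4 + 4 + 4 + 4 + 4 + 4 + 4 + 4 + 4 + 4 + 4 + 4 + 4 + 4 + 4 + 4 + 4 + 4 + 4 + 4 + 4 + 4 + 4 + 4 + 4 + 4 + 4 + 4 + 4 + 4 = 132. (For the product with Z/6Z: each of the 6 1-dim characters of Z/6Z tensors with each irrep of D_11, giving 6 copies of each D_11-dimension.)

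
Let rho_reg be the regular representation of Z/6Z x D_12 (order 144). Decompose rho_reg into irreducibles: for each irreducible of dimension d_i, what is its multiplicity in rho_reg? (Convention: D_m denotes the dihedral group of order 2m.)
Each irreducible V_i of dimension d_i appears with multiplicity d_i, i.e. rho_reg = (direct sum over all irreducibles V_i) d_i V_i. The irreducible dimensions for Z/6Z x D_12 are 1, 1, 1, 1, 1, 1, 1, 1, 1, 1, 1, 1, 1, 1, 1, 1, 1, 1, 1, 1, 1, 1, 1, 1, 2, 2, 2, 2, 2, 2, 2, 2, 2, 2, 2, 2, 2, 2, 2, 2, 2, 2, 2, 2, 2, 2, 2, 2, 2, 2, 2, 2, 2, 2: 24 irreducibles of dimension 1, each with multiplicity 1; 30 irreducibles of dimension 2, each with multiplicity 2. Total dimension 24*1*1 + 30*2*2 = 144 = |G|.

Why: General theorem: in the regular representation of a finite group G, each irreducible appears with multiplicity equal to its dimension. Check: dim(rho_reg) = sum d_i^2 = 1 + 1 + 1 + 1 + 1 + 1 + 1 + 1 + 1 + 1 + 1 + 1 + 1 + 1 + 1 + 1 + 1 + 1 + 1 + 1 + 1 + 1 + 1 + 1 + 4 + 4 + 4 + 4 + 4 + 4 + 4 + 4 + 4 + 4 + 4 + 4 + 4 + 4 + 4 + 4 + 4 + 4 + 4 + 4 + 4 + 4 + 4 + 4 + 4 + 4 + 4 + 4 + 4 + 4 = 144 = |G|.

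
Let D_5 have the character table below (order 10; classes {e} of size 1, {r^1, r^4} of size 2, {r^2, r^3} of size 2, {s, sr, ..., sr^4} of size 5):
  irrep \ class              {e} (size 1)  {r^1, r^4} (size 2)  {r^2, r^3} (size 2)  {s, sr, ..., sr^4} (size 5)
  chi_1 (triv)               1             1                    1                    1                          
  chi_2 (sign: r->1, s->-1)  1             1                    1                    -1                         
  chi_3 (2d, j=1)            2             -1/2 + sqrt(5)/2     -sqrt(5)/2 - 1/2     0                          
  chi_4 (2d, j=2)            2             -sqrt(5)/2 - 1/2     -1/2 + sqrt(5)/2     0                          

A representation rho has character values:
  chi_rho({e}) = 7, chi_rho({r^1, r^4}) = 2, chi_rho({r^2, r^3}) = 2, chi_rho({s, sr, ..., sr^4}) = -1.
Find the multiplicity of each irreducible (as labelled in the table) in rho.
Multiplicities: chi_1: 1, chi_2: 2, chi_3: 1, chi_4: 1.

Solution. Use <chi_rho, chi> = (1/|G|) sum_C |C| * chi_rho(C) * conj(chi(C)) with |G| = 10 for each irreducible chi in the table:
  <chi_rho, chi_1> = (1/10)[1*(7)*conj(1) + 2*(2)*conj(1) + 2*(2)*conj(1) + 5*(-1)*conj(1)]
      = (1/10)[(7) + (4) + (4) + (-5)] = 10/10 = 1
  <chi_rho, chi_2> = (1/10)[1*(7)*conj(1) + 2*(2)*conj(1) + 2*(2)*conj(1) + 5*(-1)*conj(-1)]
      = (1/10)[(7) + (4) + (4) + (5)] = 20/10 = 2
  <chi_rho, chi_3> = (1/10)[1*(7)*conj(2) + 2*(2)*conj(-1/2 + sqrt(5)/2) + 2*(2)*conj(-sqrt(5)/2 - 1/2) + 5*(-1)*conj(0)]
      = (1/10)[(14) + (-2 + 2*sqrt(5)) + (-2*sqrt(5) - 2) + (0)] = 10/10 = 1
  <chi_rho, chi_4> = (1/10)[1*(7)*conj(2) + 2*(2)*conj(-sqrt(5)/2 - 1/2) + 2*(2)*conj(-1/2 + sqrt(5)/2) + 5*(-1)*conj(0)]
      = (1/10)[(14) + (-2*sqrt(5) - 2) + (-2 + 2*sqrt(5)) + (0)] = 10/10 = 1
Dimension check: dim(rho) = sum (mult * dim) = 1*1 + 2*1 + 1*2 + 1*2 = 7 = chi_rho(e) = 7.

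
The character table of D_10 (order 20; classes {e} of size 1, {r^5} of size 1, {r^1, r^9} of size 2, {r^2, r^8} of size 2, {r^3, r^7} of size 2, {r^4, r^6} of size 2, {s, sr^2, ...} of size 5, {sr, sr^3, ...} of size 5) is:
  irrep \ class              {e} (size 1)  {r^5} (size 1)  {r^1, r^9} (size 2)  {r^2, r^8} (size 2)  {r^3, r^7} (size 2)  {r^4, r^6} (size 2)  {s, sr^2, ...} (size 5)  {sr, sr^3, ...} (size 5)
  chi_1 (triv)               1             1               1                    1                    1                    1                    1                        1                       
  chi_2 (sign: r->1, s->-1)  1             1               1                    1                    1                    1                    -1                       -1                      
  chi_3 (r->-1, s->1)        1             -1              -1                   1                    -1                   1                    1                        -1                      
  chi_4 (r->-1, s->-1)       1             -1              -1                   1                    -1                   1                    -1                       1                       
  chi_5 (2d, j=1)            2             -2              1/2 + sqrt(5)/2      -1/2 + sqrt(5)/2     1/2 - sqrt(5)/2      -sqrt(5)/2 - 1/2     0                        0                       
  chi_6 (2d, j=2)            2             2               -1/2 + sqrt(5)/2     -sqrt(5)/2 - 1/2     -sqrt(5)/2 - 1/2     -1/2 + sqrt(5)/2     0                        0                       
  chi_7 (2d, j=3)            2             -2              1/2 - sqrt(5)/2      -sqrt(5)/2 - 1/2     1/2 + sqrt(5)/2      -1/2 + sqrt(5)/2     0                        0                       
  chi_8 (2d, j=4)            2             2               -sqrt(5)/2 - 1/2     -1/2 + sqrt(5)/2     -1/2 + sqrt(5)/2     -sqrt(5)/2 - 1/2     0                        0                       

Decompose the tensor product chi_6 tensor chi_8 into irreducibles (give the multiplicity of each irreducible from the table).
chi_6 tensor chi_8 = chi_6 + chi_8 (all other irreducibles have multiplicity 0).

Working: The character of a tensor product is the pointwise product (chi_6 * chi_8)(C) = chi_6(C) * chi_8(C):
  {e}: (2)*(2), {r^5}: (2)*(2), {r^1, r^9}: (-1/2 + sqrt(5)/2)*(-sqrt(5)/2 - 1/2), {r^2, r^8}: (-sqrt(5)/2 - 1/2)*(-1/2 + sqrt(5)/2), {r^3, r^7}: (-sqrt(5)/2 - 1/2)*(-1/2 + sqrt(5)/2), {r^4, r^6}: (-1/2 + sqrt(5)/2)*(-sqrt(5)/2 - 1/2), {s, sr^2, ...}: (0)*(0), {sr, sr^3, ...}: (0)*(0)
so (chi_6 * chi_8) takes values
  {e} -> 4, {r^5} -> 4, {r^1, r^9} -> -1, {r^2, r^8} -> -1, {r^3, r^7} -> -1, {r^4, r^6} -> -1, {s, sr^2, ...} -> 0, {sr, sr^3, ...} -> 0.
Now take the inner product of this character with each irreducible chi from the table, <chi_6*chi_8, chi> = (1/20) sum_C |C| (chi_6*chi_8)(C) conj(chi(C)):
  <chi_6*chi_8, chi_1> = (1/20)[1*(4)*conj(1) + 1*(4)*conj(1) + 2*(-1)*conj(1) + 2*(-1)*conj(1) + 2*(-1)*conj(1) + 2*(-1)*conj(1) + 5*(0)*conj(1) + 5*(0)*conj(1)]
      = (1/20)[(4) + (4) + (-2) + (-2) + (-2) + (-2) + (0) + (0)] = 0/20 = 0
  <chi_6*chi_8, chi_2> = (1/20)[1*(4)*conj(1) + 1*(4)*conj(1) + 2*(-1)*conj(1) + 2*(-1)*conj(1) + 2*(-1)*conj(1) + 2*(-1)*conj(1) + 5*(0)*conj(-1) + 5*(0)*conj(-1)]
      = (1/20)[(4) + (4) + (-2) + (-2) + (-2) + (-2) + (0) + (0)] = 0/20 = 0
  <chi_6*chi_8, chi_3> = (1/20)[1*(4)*conj(1) + 1*(4)*conj(-1) + 2*(-1)*conj(-1) + 2*(-1)*conj(1) + 2*(-1)*conj(-1) + 2*(-1)*conj(1) + 5*(0)*conj(1) + 5*(0)*conj(-1)]
      = (1/20)[(4) + (-4) + (2) + (-2) + (2) + (-2) + (0) + (0)] = 0/20 = 0
  <chi_6*chi_8, chi_4> = (1/20)[1*(4)*conj(1) + 1*(4)*conj(-1) + 2*(-1)*conj(-1) + 2*(-1)*conj(1) + 2*(-1)*conj(-1) + 2*(-1)*conj(1) + 5*(0)*conj(-1) + 5*(0)*conj(1)]
      = (1/20)[(4) + (-4) + (2) + (-2) + (2) + (-2) + (0) + (0)] = 0/20 = 0
  <chi_6*chi_8, chi_5> = (1/20)[1*(4)*conj(2) + 1*(4)*conj(-2) + 2*(-1)*conj(1/2 + sqrt(5)/2) + 2*(-1)*conj(-1/2 + sqrt(5)/2) + 2*(-1)*conj(1/2 - sqrt(5)/2) + 2*(-1)*conj(-sqrt(5)/2 - 1/2) + 5*(0)*conj(0) + 5*(0)*conj(0)]
      = (1/20)[(8) + (-8) + (-sqrt(5) - 1) + (1 - sqrt(5)) + (-1 + sqrt(5)) + (1 + sqrt(5)) + (0) + (0)] = 0/20 = 0
  <chi_6*chi_8, chi_6> = (1/20)[1*(4)*conj(2) + 1*(4)*conj(2) + 2*(-1)*conj(-1/2 + sqrt(5)/2) + 2*(-1)*conj(-sqrt(5)/2 - 1/2) + 2*(-1)*conj(-sqrt(5)/2 - 1/2) + 2*(-1)*conj(-1/2 + sqrt(5)/2) + 5*(0)*conj(0) + 5*(0)*conj(0)]
      = (1/20)[(8) + (8) + (1 - sqrt(5)) + (1 + sqrt(5)) + (1 + sqrt(5)) + (1 - sqrt(5)) + (0) + (0)] = 20/20 = 1
  <chi_6*chi_8, chi_7> = (1/20)[1*(4)*conj(2) + 1*(4)*conj(-2) + 2*(-1)*conj(1/2 - sqrt(5)/2) + 2*(-1)*conj(-sqrt(5)/2 - 1/2) + 2*(-1)*conj(1/2 + sqrt(5)/2) + 2*(-1)*conj(-1/2 + sqrt(5)/2) + 5*(0)*conj(0) + 5*(0)*conj(0)]
      = (1/20)[(8) + (-8) + (-1 + sqrt(5)) + (1 + sqrt(5)) + (-sqrt(5) - 1) + (1 - sqrt(5)) + (0) + (0)] = 0/20 = 0
  <chi_6*chi_8, chi_8> = (1/20)[1*(4)*conj(2) + 1*(4)*conj(2) + 2*(-1)*conj(-sqrt(5)/2 - 1/2) + 2*(-1)*conj(-1/2 + sqrt(5)/2) + 2*(-1)*conj(-1/2 + sqrt(5)/2) + 2*(-1)*conj(-sqrt(5)/2 - 1/2) + 5*(0)*conj(0) + 5*(0)*conj(0)]
      = (1/20)[(8) + (8) + (1 + sqrt(5)) + (1 - sqrt(5)) + (1 - sqrt(5)) + (1 + sqrt(5)) + (0) + (0)] = 20/20 = 1
Hence the multiplicities are chi_6: 1, chi_8: 1. Dimension check: dim(chi_6)*dim(chi_8) = 2*2 = 4 and sum (mult * dim) = 1*2 + 1*2 = 4.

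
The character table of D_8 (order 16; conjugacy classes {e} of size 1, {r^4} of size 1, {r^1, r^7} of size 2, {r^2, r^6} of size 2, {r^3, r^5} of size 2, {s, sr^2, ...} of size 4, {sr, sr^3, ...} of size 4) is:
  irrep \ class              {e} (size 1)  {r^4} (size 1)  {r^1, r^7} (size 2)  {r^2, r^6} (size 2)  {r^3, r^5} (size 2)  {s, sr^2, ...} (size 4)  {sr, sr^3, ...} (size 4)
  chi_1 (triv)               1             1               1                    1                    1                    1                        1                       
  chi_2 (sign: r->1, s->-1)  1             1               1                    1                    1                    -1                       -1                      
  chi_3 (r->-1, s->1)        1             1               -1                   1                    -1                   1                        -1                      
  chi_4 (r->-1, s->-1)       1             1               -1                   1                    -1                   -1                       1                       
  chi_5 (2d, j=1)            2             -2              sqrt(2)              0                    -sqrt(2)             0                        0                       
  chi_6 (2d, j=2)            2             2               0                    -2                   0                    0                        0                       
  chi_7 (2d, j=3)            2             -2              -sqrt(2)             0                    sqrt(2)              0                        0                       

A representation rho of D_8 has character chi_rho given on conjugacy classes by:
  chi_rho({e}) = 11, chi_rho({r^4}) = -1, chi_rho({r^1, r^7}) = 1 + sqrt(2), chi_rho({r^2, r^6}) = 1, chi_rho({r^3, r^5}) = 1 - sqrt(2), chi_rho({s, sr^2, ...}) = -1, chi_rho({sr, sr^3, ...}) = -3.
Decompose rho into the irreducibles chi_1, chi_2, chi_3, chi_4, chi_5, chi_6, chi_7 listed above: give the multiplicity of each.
Multiplicities: chi_1: 0, chi_2: 2, chi_3: 1, chi_4: 0, chi_5: 2, chi_6: 1, chi_7: 1.

Use <chi_rho, chi> = (1/|G|) sum_C |C| * chi_rho(C) * conj(chi(C)) with |G| = 16 for each irreducible chi in the table:
  <chi_rho, chi_1> = (1/16)[1*(11)*conj(1) + 1*(-1)*conj(1) + 2*(1 + sqrt(2))*conj(1) + 2*(1)*conj(1) + 2*(1 - sqrt(2))*conj(1) + 4*(-1)*conj(1) + 4*(-3)*conj(1)]
      = (1/16)[(11) + (-1) + (2 + 2*sqrt(2)) + (2) + (2 - 2*sqrt(2)) + (-4) + (-12)] = 0/16 = 0
  <chi_rho, chi_2> = (1/16)[1*(11)*conj(1) + 1*(-1)*conj(1) + 2*(1 + sqrt(2))*conj(1) + 2*(1)*conj(1) + 2*(1 - sqrt(2))*conj(1) + 4*(-1)*conj(-1) + 4*(-3)*conj(-1)]
      = (1/16)[(11) + (-1) + (2 + 2*sqrt(2)) + (2) + (2 - 2*sqrt(2)) + (4) + (12)] = 32/16 = 2
  <chi_rho, chi_3> = (1/16)[1*(11)*conj(1) + 1*(-1)*conj(1) + 2*(1 + sqrt(2))*conj(-1) + 2*(1)*conj(1) + 2*(1 - sqrt(2))*conj(-1) + 4*(-1)*conj(1) + 4*(-3)*conj(-1)]
      = (1/16)[(11) + (-1) + (-2*sqrt(2) - 2) + (2) + (-2 + 2*sqrt(2)) + (-4) + (12)] = 16/16 = 1
  <chi_rho, chi_4> = (1/16)[1*(11)*conj(1) + 1*(-1)*conj(1) + 2*(1 + sqrt(2))*conj(-1) + 2*(1)*conj(1) + 2*(1 - sqrt(2))*conj(-1) + 4*(-1)*conj(-1) + 4*(-3)*conj(1)]
      = (1/16)[(11) + (-1) + (-2*sqrt(2) - 2) + (2) + (-2 + 2*sqrt(2)) + (4) + (-12)] = 0/16 = 0
  <chi_rho, chi_5> = (1/16)[1*(11)*conj(2) + 1*(-1)*conj(-2) + 2*(1 + sqrt(2))*conj(sqrt(2)) + 2*(1)*conj(0) + 2*(1 - sqrt(2))*conj(-sqrt(2)) + 4*(-1)*conj(0) + 4*(-3)*conj(0)]
      = (1/16)[(22) + (2) + (2*sqrt(2) + 4) + (0) + (4 - 2*sqrt(2)) + (0) + (0)] = 32/16 = 2
  <chi_rho, chi_6> = (1/16)[1*(11)*conj(2) + 1*(-1)*conj(2) + 2*(1 + sqrt(2))*conj(0) + 2*(1)*conj(-2) + 2*(1 - sqrt(2))*conj(0) + 4*(-1)*conj(0) + 4*(-3)*conj(0)]
      = (1/16)[(22) + (-2) + (0) + (-4) + (0) + (0) + (0)] = 16/16 = 1
  <chi_rho, chi_7> = (1/16)[1*(11)*conj(2) + 1*(-1)*conj(-2) + 2*(1 + sqrt(2))*conj(-sqrt(2)) + 2*(1)*conj(0) + 2*(1 - sqrt(2))*conj(sqrt(2)) + 4*(-1)*conj(0) + 4*(-3)*conj(0)]
      = (1/16)[(22) + (2) + (-4 - 2*sqrt(2)) + (0) + (-4 + 2*sqrt(2)) + (0) + (0)] = 16/16 = 1
Dimension check: dim(rho) = sum (mult * dim) = 0*1 + 2*1 + 1*1 + 0*1 + 2*2 + 1*2 + 1*2 = 11 = chi_rho(e) = 11.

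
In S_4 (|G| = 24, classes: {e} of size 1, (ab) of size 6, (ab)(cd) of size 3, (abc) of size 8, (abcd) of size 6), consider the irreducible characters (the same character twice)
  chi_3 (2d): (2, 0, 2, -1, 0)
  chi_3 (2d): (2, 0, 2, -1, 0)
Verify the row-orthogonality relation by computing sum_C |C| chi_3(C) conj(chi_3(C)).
Sum = 24 = |G| = 24; so <chi_3, chi_3> = 1 (norm-1 confirms irreducibility).

Explanation: Compute term by term over conjugacy classes (|C| * chi_3(C) * conj(chi_3(C))):
  1*(2)*conj(2) + 6*(0)*conj(0) + 3*(2)*conj(2) + 8*(-1)*conj(-1) + 6*(0)*conj(0)
  = (4) + (0) + (12) + (8) + (0)
  = 24.
Dividing by |G| = 24 gives 24/24 = 1, matching the row-orthogonality relation <chi_3, chi_3> = [chi_3 = chi_3].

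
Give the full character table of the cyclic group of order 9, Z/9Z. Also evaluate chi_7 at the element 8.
Character table of Z/9Z (irreps indexed chi_0,...,chi_8 with chi_k(m) = zeta_9^(k*m), zeta_9 = exp(2*pi*i/9)):
  irrep \ class  {0} (size 1)  {1} (size 1)    {2} (size 1)    {3} (size 1)    {4} (size 1)    {5} (size 1)    {6} (size 1)    {7} (size 1)    {8} (size 1)  
  chi_0          1             1               1               1               1               1               1               1               1             
  chi_1          1             exp(2*I*pi/9)   exp(4*I*pi/9)   exp(2*I*pi/3)   exp(8*I*pi/9)   exp(-8*I*pi/9)  exp(-2*I*pi/3)  exp(-4*I*pi/9)  exp(-2*I*pi/9)
  chi_2          1             exp(4*I*pi/9)   exp(8*I*pi/9)   exp(-2*I*pi/3)  exp(-2*I*pi/9)  exp(2*I*pi/9)   exp(2*I*pi/3)   exp(-8*I*pi/9)  exp(-4*I*pi/9)
  chi_3          1             exp(2*I*pi/3)   exp(-2*I*pi/3)  1               exp(2*I*pi/3)   exp(-2*I*pi/3)  1               exp(2*I*pi/3)   exp(-2*I*pi/3)
  chi_4          1             exp(8*I*pi/9)   exp(-2*I*pi/9)  exp(2*I*pi/3)   exp(-4*I*pi/9)  exp(4*I*pi/9)   exp(-2*I*pi/3)  exp(2*I*pi/9)   exp(-8*I*pi/9)
  chi_5          1             exp(-8*I*pi/9)  exp(2*I*pi/9)   exp(-2*I*pi/3)  exp(4*I*pi/9)   exp(-4*I*pi/9)  exp(2*I*pi/3)   exp(-2*I*pi/9)  exp(8*I*pi/9) 
  chi_6          1             exp(-2*I*pi/3)  exp(2*I*pi/3)   1               exp(-2*I*pi/3)  exp(2*I*pi/3)   1               exp(-2*I*pi/3)  exp(2*I*pi/3) 
  chi_7          1             exp(-4*I*pi/9)  exp(-8*I*pi/9)  exp(2*I*pi/3)   exp(2*I*pi/9)   exp(-2*I*pi/9)  exp(-2*I*pi/3)  exp(8*I*pi/9)   exp(4*I*pi/9) 
  chi_8          1             exp(-2*I*pi/9)  exp(-4*I*pi/9)  exp(-2*I*pi/3)  exp(-8*I*pi/9)  exp(8*I*pi/9)   exp(2*I*pi/3)   exp(4*I*pi/9)   exp(2*I*pi/9) 

Spot check: chi_7(8) = zeta_9^(7*8) = zeta_9^56 = exp(4*I*pi/9).

Proof sketch: Z/9Z is abelian, so all 9 irreducible complex representations are 1-dimensional. They are given by chi_k(m) = zeta_9^(k*m) for k = 0,...,8. Row orthogonality: sum_m chi_k(m) conj(chi_l(m)) = 9 * [k = l].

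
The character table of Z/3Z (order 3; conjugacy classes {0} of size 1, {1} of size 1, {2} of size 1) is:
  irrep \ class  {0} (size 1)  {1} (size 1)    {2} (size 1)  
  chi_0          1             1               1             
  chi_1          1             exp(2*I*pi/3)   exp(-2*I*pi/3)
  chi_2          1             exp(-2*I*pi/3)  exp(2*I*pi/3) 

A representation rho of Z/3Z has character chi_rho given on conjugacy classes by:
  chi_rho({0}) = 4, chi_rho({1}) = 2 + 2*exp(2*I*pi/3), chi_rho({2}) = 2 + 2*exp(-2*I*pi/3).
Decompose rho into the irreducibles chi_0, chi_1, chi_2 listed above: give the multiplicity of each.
Multiplicities: chi_0: 2, chi_1: 2, chi_2: 0.

Why: Use <chi_rho, chi> = (1/|G|) sum_C |C| * chi_rho(C) * conj(chi(C)) with |G| = 3 for each irreducible chi in the table:
  <chi_rho, chi_0> = (1/3)[1*(4)*conj(1) + 1*(2 + 2*exp(2*I*pi/3))*conj(1) + 1*(2 + 2*exp(-2*I*pi/3))*conj(1)]
      = (1/3)[(4) + (2 + 2*exp(2*I*pi/3)) + (2 + 2*exp(-2*I*pi/3))] = 6/3 = 2
  <chi_rho, chi_1> = (1/3)[1*(4)*conj(1) + 1*(2 + 2*exp(2*I*pi/3))*conj(exp(2*I*pi/3)) + 1*(2 + 2*exp(-2*I*pi/3))*conj(exp(-2*I*pi/3))]
      = (1/3)[(4) + (2 + 2*exp(-2*I*pi/3)) + (2 + 2*exp(2*I*pi/3))] = 6/3 = 2
  <chi_rho, chi_2> = (1/3)[1*(4)*conj(1) + 1*(2 + 2*exp(2*I*pi/3))*conj(exp(-2*I*pi/3)) + 1*(2 + 2*exp(-2*I*pi/3))*conj(exp(2*I*pi/3))]
      = (1/3)[(4) + (-2) + (-2)] = 0/3 = 0
(Exp terms are combined using exp(i*s)*conj(exp(i*t)) = exp(i*(s-t)), and sums of them are collapsed using the identity that for every m > 1 the m distinct m-th roots of unity sum to 0, e.g. 1 + exp(2*I*pi/3) + exp(-2*I*pi/3) = 0.)
Dimension check: dim(rho) = sum (mult * dim) = 2*1 + 2*1 + 0*1 = 4 = chi_rho(e) = 4.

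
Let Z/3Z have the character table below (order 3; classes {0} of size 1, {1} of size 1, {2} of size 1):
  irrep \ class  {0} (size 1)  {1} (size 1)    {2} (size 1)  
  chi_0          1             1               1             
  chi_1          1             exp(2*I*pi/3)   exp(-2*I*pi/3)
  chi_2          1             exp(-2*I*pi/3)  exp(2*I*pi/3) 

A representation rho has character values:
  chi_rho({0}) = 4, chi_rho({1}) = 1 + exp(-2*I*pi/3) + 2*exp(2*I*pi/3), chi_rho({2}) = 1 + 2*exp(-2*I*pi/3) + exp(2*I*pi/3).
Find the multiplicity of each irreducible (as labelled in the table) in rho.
Multiplicities: chi_0: 1, chi_1: 2, chi_2: 1.

Working: Use <chi_rho, chi> = (1/|G|) sum_C |C| * chi_rho(C) * conj(chi(C)) with |G| = 3 for each irreducible chi in the table:
  <chi_rho, chi_0> = (1/3)[1*(4)*conj(1) + 1*(1 + exp(-2*I*pi/3) + 2*exp(2*I*pi/3))*conj(1) + 1*(1 + 2*exp(-2*I*pi/3) + exp(2*I*pi/3))*conj(1)]
      = (1/3)[(4) + (1 + exp(-2*I*pi/3) + 2*exp(2*I*pi/3)) + (1 + 2*exp(-2*I*pi/3) + exp(2*I*pi/3))] = 3/3 = 1
  <chi_rho, chi_1> = (1/3)[1*(4)*conj(1) + 1*(1 + exp(-2*I*pi/3) + 2*exp(2*I*pi/3))*conj(exp(2*I*pi/3)) + 1*(1 + 2*exp(-2*I*pi/3) + exp(2*I*pi/3))*conj(exp(-2*I*pi/3))]
      = (1/3)[(4) + (1) + (1)] = 6/3 = 2
  <chi_rho, chi_2> = (1/3)[1*(4)*conj(1) + 1*(1 + exp(-2*I*pi/3) + 2*exp(2*I*pi/3))*conj(exp(-2*I*pi/3)) + 1*(1 + 2*exp(-2*I*pi/3) + exp(2*I*pi/3))*conj(exp(2*I*pi/3))]
      = (1/3)[(4) + (1 + 2*exp(-2*I*pi/3) + exp(2*I*pi/3)) + (1 + exp(-2*I*pi/3) + 2*exp(2*I*pi/3))] = 3/3 = 1
(Exp terms are combined using exp(i*s)*conj(exp(i*t)) = exp(i*(s-t)), and sums of them are collapsed using the identity that for every m > 1 the m distinct m-th roots of unity sum to 0, e.g. 1 + exp(2*I*pi/3) + exp(-2*I*pi/3) = 0.)
Dimension check: dim(rho) = sum (mult * dim) = 1*1 + 2*1 + 1*1 = 4 = chi_rho(e) = 4.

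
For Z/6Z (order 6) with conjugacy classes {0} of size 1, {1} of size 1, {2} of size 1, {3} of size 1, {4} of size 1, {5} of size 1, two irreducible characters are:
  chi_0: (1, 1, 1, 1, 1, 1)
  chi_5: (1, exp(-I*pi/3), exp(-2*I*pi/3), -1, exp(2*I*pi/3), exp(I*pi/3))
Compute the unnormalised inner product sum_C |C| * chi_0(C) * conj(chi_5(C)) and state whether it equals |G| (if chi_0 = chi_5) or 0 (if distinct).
Sum = 0; so <chi_0, chi_5> = 0 (distinct irreducibles are orthogonal).

Justification: Compute term by term over conjugacy classes (|C| * chi_0(C) * conj(chi_5(C))):
  1*(1)*conj(1) + 1*(1)*conj(exp(-I*pi/3)) + 1*(1)*conj(exp(-2*I*pi/3)) + 1*(1)*conj(-1) + 1*(1)*conj(exp(2*I*pi/3)) + 1*(1)*conj(exp(I*pi/3))
  = (1) + (exp(I*pi/3)) + (exp(2*I*pi/3)) + (-1) + (exp(-2*I*pi/3)) + (exp(-I*pi/3))
  = 0.
(Exp terms are combined using exp(i*s)*conj(exp(i*t)) = exp(i*(s-t)), and sums of them are collapsed using the identity that for every m > 1 the m distinct m-th roots of unity sum to 0, e.g. 1 + exp(2*I*pi/3) + exp(-2*I*pi/3) = 0.)
Dividing by |G| = 6 gives 0/6 = 0, matching the row-orthogonality relation <chi_0, chi_5> = [chi_0 = chi_5].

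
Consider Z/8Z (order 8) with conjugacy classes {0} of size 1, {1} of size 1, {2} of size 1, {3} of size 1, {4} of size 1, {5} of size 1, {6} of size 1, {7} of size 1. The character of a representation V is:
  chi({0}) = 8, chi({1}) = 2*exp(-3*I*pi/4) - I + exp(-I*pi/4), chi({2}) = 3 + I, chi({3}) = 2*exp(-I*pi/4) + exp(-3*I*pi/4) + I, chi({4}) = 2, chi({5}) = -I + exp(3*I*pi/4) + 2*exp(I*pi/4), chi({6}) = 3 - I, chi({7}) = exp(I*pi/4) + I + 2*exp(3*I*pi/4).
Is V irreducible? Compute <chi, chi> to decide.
Not irreducible (reducible): <chi, chi> = 14 > 1.

Reasoning: <chi, chi> = (1/|G|) sum_C |C| * |chi(C)|^2 = (1/8)[1*|8|^2 + 1*|2*exp(-3*I*pi/4) - I + exp(-I*pi/4)|^2 + 1*|3 + I|^2 + 1*|2*exp(-I*pi/4) + exp(-3*I*pi/4) + I|^2 + 1*|2|^2 + 1*|-I + exp(3*I*pi/4) + 2*exp(I*pi/4)|^2 + 1*|3 - I|^2 + 1*|exp(I*pi/4) + I + 2*exp(3*I*pi/4)|^2]
  = (1/8)[(64) + (6 + 2*exp(-I*pi/4) - exp(3*I*pi/4) + exp(I*pi/4) - 2*exp(-3*I*pi/4)) + (10) + (6 - 2*exp(I*pi/4) + exp(-3*I*pi/4) - exp(-I*pi/4) + 2*exp(3*I*pi/4)) + (4) + (6 - 2*exp(I*pi/4) + exp(-3*I*pi/4) - exp(-I*pi/4) + 2*exp(3*I*pi/4)) + (10) + (6 + 2*exp(-I*pi/4) - exp(3*I*pi/4) + exp(I*pi/4) - 2*exp(-3*I*pi/4))] = 112/8 = 14.
(Exp terms are combined using exp(i*s)*conj(exp(i*t)) = exp(i*(s-t)), and sums of them are collapsed using the identity that for every m > 1 the m distinct m-th roots of unity sum to 0, e.g. 1 + exp(2*I*pi/3) + exp(-2*I*pi/3) = 0.)
A character is irreducible iff <chi, chi> = 1, so this representation is reducible.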